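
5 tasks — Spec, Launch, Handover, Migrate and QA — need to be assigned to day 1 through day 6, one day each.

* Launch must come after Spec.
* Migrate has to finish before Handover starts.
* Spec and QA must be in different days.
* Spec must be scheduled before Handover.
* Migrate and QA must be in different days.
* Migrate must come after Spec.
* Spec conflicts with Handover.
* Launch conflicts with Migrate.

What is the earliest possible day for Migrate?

Precedence pushes Migrate to at least day 2; downstream work caps Migrate at day 5.
Migrate at day 2 is achievable: Migrate=day 2; Handover=day 3; Launch=day 3; QA=day 3; Spec=day 1.

day 2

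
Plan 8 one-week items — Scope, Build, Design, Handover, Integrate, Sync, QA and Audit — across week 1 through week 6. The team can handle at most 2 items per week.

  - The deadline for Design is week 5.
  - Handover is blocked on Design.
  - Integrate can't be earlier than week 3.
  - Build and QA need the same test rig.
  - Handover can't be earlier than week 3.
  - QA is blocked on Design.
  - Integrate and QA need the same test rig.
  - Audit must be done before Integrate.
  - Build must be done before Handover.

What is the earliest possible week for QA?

week 2

Precedence pushes QA to at least week 2.
QA at week 2 is achievable: Design -> week 1, Sync -> week 4, Scope -> week 4, QA -> week 2, Integrate -> week 3, Audit -> week 2, Build -> week 1, Handover -> week 3.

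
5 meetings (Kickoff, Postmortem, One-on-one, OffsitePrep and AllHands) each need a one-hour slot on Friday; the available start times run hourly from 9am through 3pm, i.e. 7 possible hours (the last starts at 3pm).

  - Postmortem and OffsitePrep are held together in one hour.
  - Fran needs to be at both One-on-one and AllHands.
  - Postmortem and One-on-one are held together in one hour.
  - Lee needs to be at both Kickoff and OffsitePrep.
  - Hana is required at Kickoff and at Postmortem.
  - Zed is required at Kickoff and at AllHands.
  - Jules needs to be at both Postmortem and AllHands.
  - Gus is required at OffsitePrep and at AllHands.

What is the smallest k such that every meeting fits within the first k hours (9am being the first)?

3 hours

Check 2 hours directly (anything shorter is at least as hard).
Could 2 hours be enough, i.e. nothing placed later than 10am? No: Kickoff, Postmortem and AllHands must all be in different hours (Kickoff/Postmortem can't share; Kickoff/AllHands can't share; Postmortem/AllHands can't share), but only 2 hours are available: 3 meetings can't fit in 2 distinct hours.
So 2 hours is not enough.
3 works (last occupied hour: 11am): for example One-on-one in 10am; Kickoff in 9am; AllHands in 11am; OffsitePrep in 10am; Postmortem in 10am.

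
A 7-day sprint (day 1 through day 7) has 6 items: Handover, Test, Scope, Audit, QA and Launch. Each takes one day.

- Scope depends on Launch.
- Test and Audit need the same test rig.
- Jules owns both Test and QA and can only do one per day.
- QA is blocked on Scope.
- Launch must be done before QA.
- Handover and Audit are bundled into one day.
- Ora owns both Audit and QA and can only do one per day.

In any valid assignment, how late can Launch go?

Downstream work caps Launch at day 5.
Launch at day 5 is achievable: QA=day 7; Test=day 2; Audit=day 1; Scope=day 6; Launch=day 5; Handover=day 1.

day 5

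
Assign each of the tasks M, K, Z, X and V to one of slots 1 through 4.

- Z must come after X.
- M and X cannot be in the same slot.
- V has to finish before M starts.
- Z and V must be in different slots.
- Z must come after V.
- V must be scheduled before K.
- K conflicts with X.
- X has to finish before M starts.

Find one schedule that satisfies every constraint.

X in 1; M in 2; K in 2; Z in 2; V in 1

Checking: V(1) before M(2); V(1) before K(2); X(1) before M(2); V(1) before Z(2); X(1) before Z(2); K(2) != X(1); M(2) != X(1); Z(2) != V(1).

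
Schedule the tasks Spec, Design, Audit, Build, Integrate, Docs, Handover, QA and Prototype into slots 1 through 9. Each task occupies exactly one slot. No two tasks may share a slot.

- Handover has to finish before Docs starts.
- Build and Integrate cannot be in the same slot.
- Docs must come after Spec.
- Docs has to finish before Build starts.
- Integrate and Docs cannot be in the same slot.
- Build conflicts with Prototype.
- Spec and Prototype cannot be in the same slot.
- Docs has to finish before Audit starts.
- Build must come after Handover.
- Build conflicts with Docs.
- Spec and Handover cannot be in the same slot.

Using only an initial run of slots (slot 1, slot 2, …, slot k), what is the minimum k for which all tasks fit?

9

The precedence chain requires at least 3 distinct slots.
With at most 1 per slot and 9 tasks, at least 9 slots are needed.
9 works (last occupied slot: 9): for example QA -> 8; Design -> 6; Audit -> 5; Handover -> 1; Integrate -> 7; Prototype -> 9; Build -> 4; Docs -> 3; Spec -> 2.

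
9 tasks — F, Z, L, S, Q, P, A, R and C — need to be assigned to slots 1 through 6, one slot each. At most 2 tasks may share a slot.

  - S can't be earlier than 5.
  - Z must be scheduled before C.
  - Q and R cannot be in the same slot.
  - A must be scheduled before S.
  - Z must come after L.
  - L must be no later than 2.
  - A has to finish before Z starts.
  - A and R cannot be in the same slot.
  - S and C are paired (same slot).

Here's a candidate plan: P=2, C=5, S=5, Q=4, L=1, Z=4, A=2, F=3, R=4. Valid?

A and R cannot be in the same slot — holds.
A has to finish before Z starts — holds.
S can't be earlier than 5 — holds.
At most 2 tasks may share a slot — violated.
Q and R cannot be in the same slot — violated.
L must be no later than 2 — holds.
S and C are paired (same slot) — holds.
Z must come after L — holds.
Z must be scheduled before C — holds.
A must be scheduled before S — holds.

No. Q and R cannot be in the same slot is not satisfied.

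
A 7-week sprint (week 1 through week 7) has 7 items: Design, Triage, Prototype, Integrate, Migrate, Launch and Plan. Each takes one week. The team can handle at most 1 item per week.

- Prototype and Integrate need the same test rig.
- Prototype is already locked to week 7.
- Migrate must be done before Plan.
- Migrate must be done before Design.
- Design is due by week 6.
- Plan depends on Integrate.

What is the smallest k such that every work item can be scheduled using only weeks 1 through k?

7

The precedence chain requires at least 2 distinct weeks.
With at most 1 per week and 7 work items, at least 7 weeks are needed.
Prototype can't be placed before week 7, so the schedule must run through at least week 7.
7 works (last occupied week: week 7): for example Design in week 2; Triage in week 5; Integrate in week 3; Migrate in week 1; Launch in week 6; Prototype in week 7; Plan in week 4.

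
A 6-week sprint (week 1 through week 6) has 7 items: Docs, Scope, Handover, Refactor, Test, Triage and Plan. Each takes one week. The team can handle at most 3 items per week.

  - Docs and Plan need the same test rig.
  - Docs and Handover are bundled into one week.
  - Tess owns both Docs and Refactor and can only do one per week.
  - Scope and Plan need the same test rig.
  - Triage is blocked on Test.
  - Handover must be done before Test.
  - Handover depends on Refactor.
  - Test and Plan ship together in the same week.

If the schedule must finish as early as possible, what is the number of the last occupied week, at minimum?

week 4

The precedence chain requires at least 4 distinct weeks.
With at most 3 per week and 7 work items, at least 3 weeks are needed.
4 works (last occupied week: week 4): for example Docs -> week 2; Handover -> week 2; Triage -> week 4; Refactor -> week 1; Test -> week 3; Plan -> week 3; Scope -> week 1.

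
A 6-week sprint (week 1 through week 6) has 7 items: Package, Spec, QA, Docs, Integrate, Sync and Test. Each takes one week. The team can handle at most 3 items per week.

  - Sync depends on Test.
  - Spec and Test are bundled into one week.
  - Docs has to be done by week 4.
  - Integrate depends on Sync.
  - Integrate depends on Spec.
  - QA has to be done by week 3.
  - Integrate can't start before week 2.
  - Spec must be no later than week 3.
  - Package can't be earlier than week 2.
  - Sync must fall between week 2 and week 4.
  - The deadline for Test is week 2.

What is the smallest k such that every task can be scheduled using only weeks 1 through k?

3 weeks

The precedence chain requires at least 3 distinct weeks.
With at most 3 per week and 7 tasks, at least 3 weeks are needed.
3 works (last occupied week: week 3): for example QA in week 1, Sync in week 2, Package in week 2, Test in week 1, Spec in week 1, Integrate in week 3, Docs in week 2.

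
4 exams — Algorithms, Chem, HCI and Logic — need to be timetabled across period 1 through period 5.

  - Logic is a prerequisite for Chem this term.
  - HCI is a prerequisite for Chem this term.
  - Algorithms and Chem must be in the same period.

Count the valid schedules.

Splitting on Algorithms: it can be period 2 (1), period 3 (4), period 4 (9), period 5 (16). Listing each branch's schedules as (Chem, HCI, Logic) by period number:
Algorithms=period 2: (2,1,1) — 1.
Algorithms=period 3: (3,1,1) (3,1,2) (3,2,1) (3,2,2) — 4.
Algorithms=period 4: (4,1,1) (4,1,2) (4,1,3) (4,2,1) (4,2,2) (4,2,3) (4,3,1) (4,3,2) (4,3,3) — 9.
Algorithms=period 5: (5,1,1) (5,1,2) (5,1,3) (5,1,4) (5,2,1) (5,2,2) (5,2,3) (5,2,4) (5,3,1) (5,3,2) (5,3,3) (5,3,4) (5,4,1) (5,4,2) (5,4,3) (5,4,4) — 16.
Summing: 1 + 4 + 9 + 16 = 30.

30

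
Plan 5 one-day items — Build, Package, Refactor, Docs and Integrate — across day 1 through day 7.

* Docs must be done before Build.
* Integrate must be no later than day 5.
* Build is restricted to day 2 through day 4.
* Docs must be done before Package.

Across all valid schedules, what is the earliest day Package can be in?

Precedence pushes Package to at least day 2.
Package at day 2 is achievable: Build -> day 2; Refactor -> day 1; Integrate -> day 1; Package -> day 2; Docs -> day 1.

day 2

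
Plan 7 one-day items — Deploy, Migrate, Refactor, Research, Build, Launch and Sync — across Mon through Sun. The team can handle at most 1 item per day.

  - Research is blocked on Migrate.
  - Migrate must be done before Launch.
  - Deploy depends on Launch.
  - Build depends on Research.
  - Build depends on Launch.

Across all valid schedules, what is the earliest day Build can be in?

Thu

Precedence pushes Build to at least Wed.
Build at Thu is achievable: Migrate -> Mon; Research -> Wed; Sync -> Sun; Refactor -> Sat; Build -> Thu; Deploy -> Fri; Launch -> Tue.
Nothing earlier works — the capacity limit rule out every day before Thu.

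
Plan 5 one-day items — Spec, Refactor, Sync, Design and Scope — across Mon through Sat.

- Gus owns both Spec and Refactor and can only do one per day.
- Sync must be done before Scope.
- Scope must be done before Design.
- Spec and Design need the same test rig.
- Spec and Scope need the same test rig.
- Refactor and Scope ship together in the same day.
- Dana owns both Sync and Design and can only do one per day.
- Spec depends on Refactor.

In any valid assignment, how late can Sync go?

Downstream work caps Sync at Thu.
Sync at Wed is achievable: Spec in Fri, Refactor in Thu, Scope in Thu, Design in Sat, Sync in Wed.
Nothing later works — the conflict constraints rule out every day after Wed.

Wed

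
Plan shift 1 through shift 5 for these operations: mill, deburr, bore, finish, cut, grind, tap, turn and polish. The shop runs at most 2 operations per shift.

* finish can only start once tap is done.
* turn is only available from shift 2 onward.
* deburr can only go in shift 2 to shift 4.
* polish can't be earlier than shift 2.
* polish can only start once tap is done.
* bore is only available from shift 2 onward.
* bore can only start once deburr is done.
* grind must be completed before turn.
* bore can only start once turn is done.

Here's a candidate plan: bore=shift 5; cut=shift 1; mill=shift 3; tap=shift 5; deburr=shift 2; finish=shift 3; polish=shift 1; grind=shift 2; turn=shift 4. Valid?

bore can only start once deburr is done — holds.
bore is only available from shift 2 onward — holds.
turn is only available from shift 2 onward — holds.
bore can only start once turn is done — holds.
polish can only start once tap is done — violated.
deburr can only go in shift 2 to shift 4 — holds.
The shop runs at most 2 operations per shift — holds.
grind must be completed before turn — holds.
polish can't be earlier than shift 2 — violated.
finish can only start once tap is done — violated.

No — it violates: polish can only start once tap is done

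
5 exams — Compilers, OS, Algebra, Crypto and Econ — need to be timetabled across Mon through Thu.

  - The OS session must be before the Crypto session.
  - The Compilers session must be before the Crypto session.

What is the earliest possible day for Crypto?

Tue

Precedence pushes Crypto to at least Tue.
Crypto at Tue is achievable: Compilers -> Mon, Algebra -> Mon, OS -> Mon, Econ -> Mon, Crypto -> Tue.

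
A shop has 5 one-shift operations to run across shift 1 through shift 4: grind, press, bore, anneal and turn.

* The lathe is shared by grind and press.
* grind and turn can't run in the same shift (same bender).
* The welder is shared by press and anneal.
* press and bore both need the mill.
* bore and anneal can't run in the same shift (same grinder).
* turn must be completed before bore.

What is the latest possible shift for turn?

Downstream work caps turn at shift 3.
turn at shift 3 is achievable: press=shift 2; turn=shift 3; anneal=shift 1; bore=shift 4; grind=shift 1.

shift 3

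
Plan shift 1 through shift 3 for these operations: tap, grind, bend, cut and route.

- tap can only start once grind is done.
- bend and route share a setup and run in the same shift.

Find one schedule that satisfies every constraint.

cut in shift 1; bend in shift 1; grind in shift 1; tap in shift 2; route in shift 1

Checking: grind(shift 1) before tap(shift 2); bend = route = shift 1.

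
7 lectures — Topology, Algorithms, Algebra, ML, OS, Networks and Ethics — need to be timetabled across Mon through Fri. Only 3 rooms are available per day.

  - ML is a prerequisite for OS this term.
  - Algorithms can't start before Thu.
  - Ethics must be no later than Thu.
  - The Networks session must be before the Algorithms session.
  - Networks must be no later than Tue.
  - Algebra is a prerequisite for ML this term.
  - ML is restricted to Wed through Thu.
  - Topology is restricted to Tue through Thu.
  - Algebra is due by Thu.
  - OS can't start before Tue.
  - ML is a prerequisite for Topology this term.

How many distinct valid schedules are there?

Splitting on Algorithms: it can be Thu (28), Fri (32). Listing each branch's schedules as (Topology, Algebra, ML, OS, Networks, Ethics):
Algorithms=Thu: (Thu,Mon,Wed,Thu,Mon,Mon) (Thu,Mon,Wed,Thu,Mon,Tue) (Thu,Mon,Wed,Thu,Mon,Wed) (Thu,Mon,Wed,Thu,Tue,Mon) (Thu,Mon,Wed,Thu,Tue,Tue) (Thu,Mon,Wed,Thu,Tue,Wed) (Thu,Mon,Wed,Fri,Mon,Mon) (Thu,Mon,Wed,Fri,Mon,Tue) (Thu,Mon,Wed,Fri,Mon,Wed) (Thu,Mon,Wed,Fri,Mon,Thu) (Thu,Mon,Wed,Fri,Tue,Mon) (Thu,Mon,Wed,Fri,Tue,Tue) (Thu,Mon,Wed,Fri,Tue,Wed) (Thu,Mon,Wed,Fri,Tue,Thu) (Thu,Tue,Wed,Thu,Mon,Mon) (Thu,Tue,Wed,Thu,Mon,Tue) (Thu,Tue,Wed,Thu,Mon,Wed) (Thu,Tue,Wed,Thu,Tue,Mon) (Thu,Tue,Wed,Thu,Tue,Tue) (Thu,Tue,Wed,Thu,Tue,Wed) (Thu,Tue,Wed,Fri,Mon,Mon) (Thu,Tue,Wed,Fri,Mon,Tue) (Thu,Tue,Wed,Fri,Mon,Wed) (Thu,Tue,Wed,Fri,Mon,Thu) (Thu,Tue,Wed,Fri,Tue,Mon) (Thu,Tue,Wed,Fri,Tue,Tue) (Thu,Tue,Wed,Fri,Tue,Wed) (Thu,Tue,Wed,Fri,Tue,Thu) — 28.
Algorithms=Fri: (Thu,Mon,Wed,Thu,Mon,Mon) (Thu,Mon,Wed,Thu,Mon,Tue) (Thu,Mon,Wed,Thu,Mon,Wed) (Thu,Mon,Wed,Thu,Mon,Thu) (Thu,Mon,Wed,Thu,Tue,Mon) (Thu,Mon,Wed,Thu,Tue,Tue) (Thu,Mon,Wed,Thu,Tue,Wed) (Thu,Mon,Wed,Thu,Tue,Thu) (Thu,Mon,Wed,Fri,Mon,Mon) (Thu,Mon,Wed,Fri,Mon,Tue) (Thu,Mon,Wed,Fri,Mon,Wed) (Thu,Mon,Wed,Fri,Mon,Thu) (Thu,Mon,Wed,Fri,Tue,Mon) (Thu,Mon,Wed,Fri,Tue,Tue) (Thu,Mon,Wed,Fri,Tue,Wed) (Thu,Mon,Wed,Fri,Tue,Thu) (Thu,Tue,Wed,Thu,Mon,Mon) (Thu,Tue,Wed,Thu,Mon,Tue) (Thu,Tue,Wed,Thu,Mon,Wed) (Thu,Tue,Wed,Thu,Mon,Thu) (Thu,Tue,Wed,Thu,Tue,Mon) (Thu,Tue,Wed,Thu,Tue,Tue) (Thu,Tue,Wed,Thu,Tue,Wed) (Thu,Tue,Wed,Thu,Tue,Thu) (Thu,Tue,Wed,Fri,Mon,Mon) (Thu,Tue,Wed,Fri,Mon,Tue) (Thu,Tue,Wed,Fri,Mon,Wed) (Thu,Tue,Wed,Fri,Mon,Thu) (Thu,Tue,Wed,Fri,Tue,Mon) (Thu,Tue,Wed,Fri,Tue,Tue) (Thu,Tue,Wed,Fri,Tue,Wed) (Thu,Tue,Wed,Fri,Tue,Thu) — 32.
Summing: 28 + 32 = 60.

60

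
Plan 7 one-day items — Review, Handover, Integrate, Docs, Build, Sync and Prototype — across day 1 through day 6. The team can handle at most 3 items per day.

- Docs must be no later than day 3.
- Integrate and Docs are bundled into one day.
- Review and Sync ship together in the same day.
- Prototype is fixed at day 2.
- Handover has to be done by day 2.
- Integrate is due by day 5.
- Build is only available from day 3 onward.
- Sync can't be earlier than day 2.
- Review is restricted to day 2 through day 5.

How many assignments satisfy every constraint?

60

Splitting on Review: it can be day 2 (8), day 3 (12), day 4 (20), day 5 (20). Listing each branch's schedules as (Handover, Integrate, Docs, Build, Sync, Prototype) by day number:
Review=day 2: (1,1,1,3,2,2) (1,1,1,4,2,2) (1,1,1,5,2,2) (1,1,1,6,2,2) (1,3,3,3,2,2) (1,3,3,4,2,2) (1,3,3,5,2,2) (1,3,3,6,2,2) — 8.
Review=day 3: (1,1,1,3,3,2) (1,1,1,4,3,2) (1,1,1,5,3,2) (1,1,1,6,3,2) (1,2,2,3,3,2) (1,2,2,4,3,2) (1,2,2,5,3,2) (1,2,2,6,3,2) (2,1,1,3,3,2) (2,1,1,4,3,2) (2,1,1,5,3,2) (2,1,1,6,3,2) — 12.
Review=day 4: (1,1,1,3,4,2) (1,1,1,4,4,2) (1,1,1,5,4,2) (1,1,1,6,4,2) (1,2,2,3,4,2) (1,2,2,4,4,2) (1,2,2,5,4,2) (1,2,2,6,4,2) (1,3,3,3,4,2) (1,3,3,4,4,2) (1,3,3,5,4,2) (1,3,3,6,4,2) (2,1,1,3,4,2) (2,1,1,4,4,2) (2,1,1,5,4,2) (2,1,1,6,4,2) (2,3,3,3,4,2) (2,3,3,4,4,2) (2,3,3,5,4,2) (2,3,3,6,4,2) — 20.
Review=day 5: (1,1,1,3,5,2) (1,1,1,4,5,2) (1,1,1,5,5,2) (1,1,1,6,5,2) (1,2,2,3,5,2) (1,2,2,4,5,2) (1,2,2,5,5,2) (1,2,2,6,5,2) (1,3,3,3,5,2) (1,3,3,4,5,2) (1,3,3,5,5,2) (1,3,3,6,5,2) (2,1,1,3,5,2) (2,1,1,4,5,2) (2,1,1,5,5,2) (2,1,1,6,5,2) (2,3,3,3,5,2) (2,3,3,4,5,2) (2,3,3,5,5,2) (2,3,3,6,5,2) — 20.
Summing: 8 + 12 + 20 + 20 = 60.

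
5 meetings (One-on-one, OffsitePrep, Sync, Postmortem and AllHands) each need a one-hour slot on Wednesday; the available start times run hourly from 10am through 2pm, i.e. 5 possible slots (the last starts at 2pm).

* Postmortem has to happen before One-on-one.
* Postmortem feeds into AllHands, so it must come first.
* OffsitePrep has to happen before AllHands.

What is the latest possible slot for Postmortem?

Downstream work caps Postmortem at 1pm.
Postmortem at 1pm is achievable: One-on-one -> 2pm; Postmortem -> 1pm; OffsitePrep -> 10am; Sync -> 10am; AllHands -> 2pm.

1pm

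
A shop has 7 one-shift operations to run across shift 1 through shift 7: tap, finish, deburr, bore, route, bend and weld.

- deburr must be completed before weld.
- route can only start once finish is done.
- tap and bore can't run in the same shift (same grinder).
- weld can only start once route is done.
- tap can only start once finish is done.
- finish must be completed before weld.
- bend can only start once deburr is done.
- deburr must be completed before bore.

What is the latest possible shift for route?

shift 6

Precedence pushes route to at least shift 2; downstream work caps route at shift 6.
route at shift 6 is achievable: deburr -> shift 1; bend -> shift 2; route -> shift 6; bore -> shift 3; weld -> shift 7; tap -> shift 2; finish -> shift 1.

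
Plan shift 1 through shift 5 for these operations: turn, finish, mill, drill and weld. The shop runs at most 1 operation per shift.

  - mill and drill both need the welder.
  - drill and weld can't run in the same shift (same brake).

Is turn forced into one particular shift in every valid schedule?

turn can be shift 1 (e.g. turn=shift 1; finish=shift 2; mill=shift 3; weld=shift 5; drill=shift 4) or shift 2 (e.g. weld in shift 5, drill in shift 4, turn in shift 2, mill in shift 3, finish in shift 1).

No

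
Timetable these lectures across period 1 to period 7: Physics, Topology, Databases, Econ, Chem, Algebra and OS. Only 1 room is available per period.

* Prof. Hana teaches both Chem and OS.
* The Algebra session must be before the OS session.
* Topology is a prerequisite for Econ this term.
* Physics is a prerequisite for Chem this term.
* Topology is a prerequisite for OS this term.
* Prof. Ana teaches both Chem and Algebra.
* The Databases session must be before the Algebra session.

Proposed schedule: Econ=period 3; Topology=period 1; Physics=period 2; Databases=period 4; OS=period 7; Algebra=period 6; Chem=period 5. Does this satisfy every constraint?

Only 1 room is available per period — holds.
Prof. Ana teaches both Chem and Algebra — holds.
Topology is a prerequisite for Econ this term — holds.
Prof. Hana teaches both Chem and OS — holds.
Topology is a prerequisite for OS this term — holds.
Physics is a prerequisite for Chem this term — holds.
The Algebra session must be before the OS session — holds.
The Databases session must be before the Algebra session — holds.

Valid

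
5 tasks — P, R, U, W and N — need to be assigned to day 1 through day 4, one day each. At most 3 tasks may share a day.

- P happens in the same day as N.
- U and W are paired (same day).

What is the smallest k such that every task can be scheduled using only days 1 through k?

With at most 3 per day and 5 tasks, at least 2 days are needed.
2 works (last occupied day: day 2): for example W in day 2, R in day 1, P in day 1, U in day 2, N in day 1.

2 days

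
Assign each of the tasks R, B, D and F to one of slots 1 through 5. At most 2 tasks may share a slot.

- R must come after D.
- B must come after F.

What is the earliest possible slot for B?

Precedence pushes B to at least 2.
B at 2 is achievable: D -> 1; F -> 1; R -> 2; B -> 2.

2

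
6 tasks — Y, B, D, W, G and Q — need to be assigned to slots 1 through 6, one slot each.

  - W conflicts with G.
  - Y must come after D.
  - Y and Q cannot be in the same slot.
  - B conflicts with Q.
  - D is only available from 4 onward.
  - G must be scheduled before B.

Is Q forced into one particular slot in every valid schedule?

No

Q can be 1 (e.g. Q in 1; D in 4; W in 2; B in 2; Y in 5; G in 1) or 2 (e.g. B -> 3; G -> 1; D -> 4; Q -> 2; Y -> 5; W -> 2).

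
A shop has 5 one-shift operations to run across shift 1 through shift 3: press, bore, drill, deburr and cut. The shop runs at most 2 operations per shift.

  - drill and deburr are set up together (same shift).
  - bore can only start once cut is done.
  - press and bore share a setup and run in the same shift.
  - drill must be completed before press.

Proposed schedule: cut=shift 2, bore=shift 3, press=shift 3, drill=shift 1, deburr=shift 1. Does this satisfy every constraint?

Yes, all constraints hold

bore can only start once cut is done — holds.
press and bore share a setup and run in the same shift — holds.
drill must be completed before press — holds.
The shop runs at most 2 operations per shift — holds.
drill and deburr are set up together (same shift) — holds.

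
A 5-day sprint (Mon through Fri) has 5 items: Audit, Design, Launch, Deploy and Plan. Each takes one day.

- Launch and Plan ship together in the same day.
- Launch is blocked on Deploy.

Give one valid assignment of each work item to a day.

Launch in Tue; Deploy in Mon; Plan in Tue; Audit in Mon; Design in Mon

Checking: Deploy(Mon) before Launch(Tue); Launch = Plan = Tue.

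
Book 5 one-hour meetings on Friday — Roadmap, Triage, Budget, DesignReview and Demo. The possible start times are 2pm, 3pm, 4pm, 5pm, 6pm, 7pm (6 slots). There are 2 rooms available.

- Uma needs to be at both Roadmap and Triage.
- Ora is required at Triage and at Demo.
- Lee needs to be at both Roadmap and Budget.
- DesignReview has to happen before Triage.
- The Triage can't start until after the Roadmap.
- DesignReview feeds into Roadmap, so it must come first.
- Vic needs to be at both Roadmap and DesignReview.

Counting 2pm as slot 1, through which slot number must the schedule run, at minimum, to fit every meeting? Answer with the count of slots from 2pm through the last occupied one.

The precedence chain requires at least 3 distinct slots.
With at most 2 per slot and 5 meetings, at least 3 slots are needed.
3 works (last occupied slot: 4pm): for example Triage -> 4pm, Roadmap -> 3pm, Budget -> 2pm, Demo -> 3pm, DesignReview -> 2pm.

3 slots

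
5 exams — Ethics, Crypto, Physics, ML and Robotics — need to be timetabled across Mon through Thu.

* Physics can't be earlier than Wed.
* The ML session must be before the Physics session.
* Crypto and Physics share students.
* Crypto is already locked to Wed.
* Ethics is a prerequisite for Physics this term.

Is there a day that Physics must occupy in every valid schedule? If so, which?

Physics's window is Wed–Thu.
Crypto is fixed at Wed, and Physics can't share a day with Crypto.
So Physics must be Thu.

Thu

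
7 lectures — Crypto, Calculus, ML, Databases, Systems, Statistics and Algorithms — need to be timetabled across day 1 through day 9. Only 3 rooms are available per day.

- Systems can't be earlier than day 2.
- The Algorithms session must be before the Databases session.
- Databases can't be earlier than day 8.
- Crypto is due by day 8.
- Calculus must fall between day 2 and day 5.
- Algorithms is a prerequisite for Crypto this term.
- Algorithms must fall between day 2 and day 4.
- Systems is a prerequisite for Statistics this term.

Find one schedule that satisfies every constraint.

Calculus=day 2, Algorithms=day 2, Crypto=day 3, Databases=day 8, ML=day 1, Systems=day 2, Statistics=day 3

Checking: Algorithms(day 2) before Databases(day 8); Systems(day 2) before Statistics(day 3); Algorithms(day 2) before Crypto(day 3); Algorithms=day 2 in [day 2,day 4]; Calculus=day 2 in [day 2,day 5]; Crypto=day 3 in [day 1,day 8]; Databases=day 8 in [day 8,day 9]; Systems=day 2 in [day 2,day 9]; max 3 per day (cap 3).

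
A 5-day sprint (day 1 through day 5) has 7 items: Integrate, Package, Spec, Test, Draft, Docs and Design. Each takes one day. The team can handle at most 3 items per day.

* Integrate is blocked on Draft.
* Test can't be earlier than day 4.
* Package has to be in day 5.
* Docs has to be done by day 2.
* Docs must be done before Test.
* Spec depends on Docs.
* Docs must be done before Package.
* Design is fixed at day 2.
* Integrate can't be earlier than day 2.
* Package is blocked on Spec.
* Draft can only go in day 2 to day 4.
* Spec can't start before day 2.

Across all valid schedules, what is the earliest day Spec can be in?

Spec is available from day 2; downstream work caps Spec at day 4.
Spec at day 2 is achievable: Draft -> day 2, Design -> day 2, Docs -> day 1, Spec -> day 2, Integrate -> day 3, Package -> day 5, Test -> day 4.

day 2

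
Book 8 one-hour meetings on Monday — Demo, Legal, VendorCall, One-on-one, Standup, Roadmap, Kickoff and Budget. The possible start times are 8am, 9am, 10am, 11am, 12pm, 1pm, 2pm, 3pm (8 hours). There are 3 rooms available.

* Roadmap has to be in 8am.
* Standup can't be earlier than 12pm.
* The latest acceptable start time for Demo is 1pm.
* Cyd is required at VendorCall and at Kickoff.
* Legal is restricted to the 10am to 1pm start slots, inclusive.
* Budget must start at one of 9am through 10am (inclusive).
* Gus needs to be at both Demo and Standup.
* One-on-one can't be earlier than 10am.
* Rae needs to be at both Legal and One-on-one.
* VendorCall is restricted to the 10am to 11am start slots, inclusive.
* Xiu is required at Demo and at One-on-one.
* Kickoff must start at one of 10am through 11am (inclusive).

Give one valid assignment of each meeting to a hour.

Legal=10am; Budget=9am; Roadmap=8am; One-on-one=11am; Kickoff=11am; VendorCall=10am; Demo=8am; Standup=12pm

Checking: VendorCall(10am) != Kickoff(11am); Demo(8am) != Standup(12pm); Legal(10am) != One-on-one(11am); Demo(8am) != One-on-one(11am); Demo=8am in [8am,1pm]; Standup=12pm in [12pm,3pm]; Legal=10am in [10am,1pm]; VendorCall=10am in [10am,11am]; Roadmap=8am in [8am,8am]; One-on-one=11am in [10am,3pm]; Kickoff=11am in [10am,11am]; Budget=9am in [9am,10am]; max 2 per hour (cap 3).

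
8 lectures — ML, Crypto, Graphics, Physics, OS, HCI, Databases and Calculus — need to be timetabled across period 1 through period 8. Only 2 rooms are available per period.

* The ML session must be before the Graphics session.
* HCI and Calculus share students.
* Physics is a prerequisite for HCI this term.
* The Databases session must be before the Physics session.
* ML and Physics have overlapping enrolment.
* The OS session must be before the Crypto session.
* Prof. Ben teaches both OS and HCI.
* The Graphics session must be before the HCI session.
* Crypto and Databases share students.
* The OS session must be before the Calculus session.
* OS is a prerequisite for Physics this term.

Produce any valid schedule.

ML -> period 3, OS -> period 1, Physics -> period 2, Databases -> period 1, Calculus -> period 3, Graphics -> period 4, HCI -> period 5, Crypto -> period 2

Checking: Physics(period 2) before HCI(period 5); ML(period 3) before Graphics(period 4); OS(period 1) before Physics(period 2); Graphics(period 4) before HCI(period 5); OS(period 1) before Calculus(period 3); OS(period 1) before Crypto(period 2); Databases(period 1) before Physics(period 2); HCI(period 5) != Calculus(period 3); ML(period 3) != Physics(period 2); Crypto(period 2) != Databases(period 1); OS(period 1) != HCI(period 5); max 2 per period (cap 2).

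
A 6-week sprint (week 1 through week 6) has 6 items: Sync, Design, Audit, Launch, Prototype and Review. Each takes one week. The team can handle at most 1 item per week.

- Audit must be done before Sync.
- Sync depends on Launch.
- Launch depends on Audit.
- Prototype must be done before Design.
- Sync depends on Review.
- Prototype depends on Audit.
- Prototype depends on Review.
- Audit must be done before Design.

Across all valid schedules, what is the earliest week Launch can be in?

week 2

Precedence pushes Launch to at least week 2; downstream work caps Launch at week 5.
Launch at week 2 is achievable: Sync in week 4; Review in week 3; Prototype in week 5; Launch in week 2; Design in week 6; Audit in week 1.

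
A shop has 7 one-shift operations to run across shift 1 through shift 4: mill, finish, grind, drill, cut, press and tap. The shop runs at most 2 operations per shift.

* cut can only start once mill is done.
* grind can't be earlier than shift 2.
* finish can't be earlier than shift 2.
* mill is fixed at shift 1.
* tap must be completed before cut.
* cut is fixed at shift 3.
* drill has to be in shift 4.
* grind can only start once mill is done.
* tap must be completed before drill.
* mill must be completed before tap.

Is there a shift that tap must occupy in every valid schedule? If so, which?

mill is fixed at shift 1 and must come before tap, so tap is at least shift 2.
cut is fixed at shift 3 and must come after tap, so tap is at most shift 2.
So tap must be shift 2.

shift 2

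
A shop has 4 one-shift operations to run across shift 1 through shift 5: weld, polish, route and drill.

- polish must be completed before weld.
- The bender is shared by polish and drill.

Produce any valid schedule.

weld in shift 2, polish in shift 1, drill in shift 2, route in shift 1

Checking: polish(shift 1) before weld(shift 2); polish(shift 1) != drill(shift 2).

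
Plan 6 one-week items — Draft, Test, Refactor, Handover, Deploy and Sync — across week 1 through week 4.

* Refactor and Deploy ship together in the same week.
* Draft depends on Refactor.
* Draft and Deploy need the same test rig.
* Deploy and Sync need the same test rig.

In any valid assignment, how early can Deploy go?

Deploy must be in the same week as Refactor, which can't be after week 3, so Deploy is at most week 3.
Deploy at week 1 is achievable: Test -> week 1; Refactor -> week 1; Deploy -> week 1; Draft -> week 2; Handover -> week 1; Sync -> week 2.

week 1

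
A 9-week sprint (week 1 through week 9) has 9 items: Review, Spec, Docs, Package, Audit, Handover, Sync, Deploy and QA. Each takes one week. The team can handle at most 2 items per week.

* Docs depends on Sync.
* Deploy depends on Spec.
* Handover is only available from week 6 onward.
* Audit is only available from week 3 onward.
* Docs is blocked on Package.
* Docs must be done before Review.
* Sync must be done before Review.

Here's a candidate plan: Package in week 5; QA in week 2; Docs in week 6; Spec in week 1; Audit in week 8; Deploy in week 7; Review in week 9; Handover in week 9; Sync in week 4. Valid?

Yes, all constraints hold

The team can handle at most 2 items per week — holds.
Docs is blocked on Package — holds.
Deploy depends on Spec — holds.
Sync must be done before Review — holds.
Docs depends on Sync — holds.
Audit is only available from week 3 onward — holds.
Handover is only available from week 6 onward — holds.
Docs must be done before Review — holds.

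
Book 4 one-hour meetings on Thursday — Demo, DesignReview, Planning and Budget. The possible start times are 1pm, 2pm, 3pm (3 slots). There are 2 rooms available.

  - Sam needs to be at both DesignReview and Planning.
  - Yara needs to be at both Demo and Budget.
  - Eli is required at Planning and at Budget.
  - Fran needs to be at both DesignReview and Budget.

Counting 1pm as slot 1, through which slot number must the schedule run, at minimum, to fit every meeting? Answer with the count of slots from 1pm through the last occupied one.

3

With at most 2 per slot and 4 meetings, at least 2 slots are needed.
Could 2 slots be enough, i.e. nothing placed later than 2pm? No: DesignReview, Planning and Budget must all be in different slots (DesignReview/Planning can't share; DesignReview/Budget can't share; Planning/Budget can't share), but only 2 slots are available: 3 meetings can't fit in 2 distinct slots.
So 2 slots is not enough.
3 works (last occupied slot: 3pm): for example DesignReview -> 1pm, Demo -> 1pm, Planning -> 2pm, Budget -> 3pm.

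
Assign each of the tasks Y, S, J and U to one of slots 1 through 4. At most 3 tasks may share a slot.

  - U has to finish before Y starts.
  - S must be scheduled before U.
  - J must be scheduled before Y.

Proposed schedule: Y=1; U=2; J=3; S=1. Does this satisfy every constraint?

At most 3 tasks may share a slot — holds.
U has to finish before Y starts — violated.
S must be scheduled before U — holds.
J must be scheduled before Y — violated.

No. J must be scheduled before Y is not satisfied.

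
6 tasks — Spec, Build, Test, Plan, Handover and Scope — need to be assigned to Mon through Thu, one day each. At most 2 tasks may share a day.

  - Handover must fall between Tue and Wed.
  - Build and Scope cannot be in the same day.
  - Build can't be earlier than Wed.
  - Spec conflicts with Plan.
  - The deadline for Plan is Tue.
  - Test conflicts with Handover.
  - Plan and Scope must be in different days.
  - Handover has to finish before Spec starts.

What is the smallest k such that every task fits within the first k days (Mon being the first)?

The precedence chain requires at least 2 distinct days.
With at most 2 per day and 6 tasks, at least 3 days are needed.
Build can't be placed before Wed — that is day 3 counting from Mon — so the schedule must run through at least 3 days.
3 works (last occupied day: Wed): for example Scope -> Tue, Handover -> Tue, Spec -> Wed, Build -> Wed, Plan -> Mon, Test -> Mon.

3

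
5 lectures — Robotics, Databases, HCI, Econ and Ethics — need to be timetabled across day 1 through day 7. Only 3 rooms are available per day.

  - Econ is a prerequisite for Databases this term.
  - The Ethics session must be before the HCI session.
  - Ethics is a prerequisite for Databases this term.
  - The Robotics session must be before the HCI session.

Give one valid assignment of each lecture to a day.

Robotics=day 1, Econ=day 1, Databases=day 2, HCI=day 2, Ethics=day 1

Checking: Ethics(day 1) before Databases(day 2); Econ(day 1) before Databases(day 2); Ethics(day 1) before HCI(day 2); Robotics(day 1) before HCI(day 2); max 3 per day (cap 3).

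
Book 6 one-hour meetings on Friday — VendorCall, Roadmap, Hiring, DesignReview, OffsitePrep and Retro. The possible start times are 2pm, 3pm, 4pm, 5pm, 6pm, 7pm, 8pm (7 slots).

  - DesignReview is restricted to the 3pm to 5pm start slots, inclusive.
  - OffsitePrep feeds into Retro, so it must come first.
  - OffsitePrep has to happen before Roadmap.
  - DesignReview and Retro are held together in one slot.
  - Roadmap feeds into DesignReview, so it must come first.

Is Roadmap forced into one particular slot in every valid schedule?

No

Roadmap can be 3pm (e.g. Hiring -> 2pm, DesignReview -> 4pm, Retro -> 4pm, OffsitePrep -> 2pm, Roadmap -> 3pm, VendorCall -> 2pm) or 4pm (e.g. OffsitePrep -> 2pm; DesignReview -> 5pm; Roadmap -> 4pm; VendorCall -> 2pm; Hiring -> 2pm; Retro -> 5pm).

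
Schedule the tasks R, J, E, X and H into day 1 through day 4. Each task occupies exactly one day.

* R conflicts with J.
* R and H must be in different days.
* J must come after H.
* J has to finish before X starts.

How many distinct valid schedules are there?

Splitting on R: it can be day 1 (4), day 2 (4), day 3 (8), day 4 (16). Listing each branch's schedules as (J, E, X, H) by day number:
R=day 1: (3,1,4,2) (3,2,4,2) (3,3,4,2) (3,4,4,2) — 4.
R=day 2: (3,1,4,1) (3,2,4,1) (3,3,4,1) (3,4,4,1) — 4.
R=day 3: (2,1,3,1) (2,1,4,1) (2,2,3,1) (2,2,4,1) (2,3,3,1) (2,3,4,1) (2,4,3,1) (2,4,4,1) — 8.
R=day 4: (2,1,3,1) (2,1,4,1) (2,2,3,1) (2,2,4,1) (2,3,3,1) (2,3,4,1) (2,4,3,1) (2,4,4,1) (3,1,4,1) (3,1,4,2) (3,2,4,1) (3,2,4,2) (3,3,4,1) (3,3,4,2) (3,4,4,1) (3,4,4,2) — 16.
Summing: 4 + 4 + 8 + 16 = 32.

32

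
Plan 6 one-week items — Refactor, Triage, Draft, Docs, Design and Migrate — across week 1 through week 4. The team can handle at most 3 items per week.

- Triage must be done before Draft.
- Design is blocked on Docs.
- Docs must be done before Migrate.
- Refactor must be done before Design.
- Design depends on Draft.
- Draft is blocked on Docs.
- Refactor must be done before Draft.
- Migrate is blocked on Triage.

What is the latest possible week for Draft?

week 3

Precedence pushes Draft to at least week 2; downstream work caps Draft at week 3.
Draft at week 3 is achievable: Triage=week 1; Design=week 4; Draft=week 3; Refactor=week 1; Docs=week 1; Migrate=week 2.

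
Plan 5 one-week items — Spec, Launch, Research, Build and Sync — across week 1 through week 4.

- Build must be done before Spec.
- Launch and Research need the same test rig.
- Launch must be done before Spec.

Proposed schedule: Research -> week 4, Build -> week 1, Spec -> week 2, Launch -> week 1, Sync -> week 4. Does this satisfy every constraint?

Valid

Build must be done before Spec — holds.
Launch must be done before Spec — holds.
Launch and Research need the same test rig — holds.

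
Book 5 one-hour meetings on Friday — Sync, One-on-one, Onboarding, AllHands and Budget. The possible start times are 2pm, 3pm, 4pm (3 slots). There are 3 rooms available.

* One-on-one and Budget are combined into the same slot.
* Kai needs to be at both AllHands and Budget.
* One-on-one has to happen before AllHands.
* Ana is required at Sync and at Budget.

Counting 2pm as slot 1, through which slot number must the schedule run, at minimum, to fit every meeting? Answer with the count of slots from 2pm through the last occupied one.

The precedence chain requires at least 2 distinct slots.
With at most 3 per slot and 5 meetings, at least 2 slots are needed.
2 works (last occupied slot: 3pm): for example Budget -> 2pm, Onboarding -> 2pm, AllHands -> 3pm, One-on-one -> 2pm, Sync -> 3pm.

2 slots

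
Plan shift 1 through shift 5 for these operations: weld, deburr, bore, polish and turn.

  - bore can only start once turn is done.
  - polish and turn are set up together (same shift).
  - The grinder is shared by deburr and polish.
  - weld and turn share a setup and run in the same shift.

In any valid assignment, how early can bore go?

shift 2

Precedence pushes bore to at least shift 2.
bore at shift 2 is achievable: weld in shift 1; deburr in shift 2; polish in shift 1; bore in shift 2; turn in shift 1.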